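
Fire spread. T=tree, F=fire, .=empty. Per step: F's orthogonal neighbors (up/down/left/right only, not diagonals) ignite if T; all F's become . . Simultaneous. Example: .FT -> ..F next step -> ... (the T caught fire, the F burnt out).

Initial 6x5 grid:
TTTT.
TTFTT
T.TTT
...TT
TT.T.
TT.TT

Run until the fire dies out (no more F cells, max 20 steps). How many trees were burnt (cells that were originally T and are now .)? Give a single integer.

Step 1: +4 fires, +1 burnt (F count now 4)
Step 2: +5 fires, +4 burnt (F count now 5)
Step 3: +4 fires, +5 burnt (F count now 4)
Step 4: +2 fires, +4 burnt (F count now 2)
Step 5: +1 fires, +2 burnt (F count now 1)
Step 6: +1 fires, +1 burnt (F count now 1)
Step 7: +0 fires, +1 burnt (F count now 0)
Fire out after step 7
Initially T: 21, now '.': 26
Total burnt (originally-T cells now '.'): 17

Answer: 17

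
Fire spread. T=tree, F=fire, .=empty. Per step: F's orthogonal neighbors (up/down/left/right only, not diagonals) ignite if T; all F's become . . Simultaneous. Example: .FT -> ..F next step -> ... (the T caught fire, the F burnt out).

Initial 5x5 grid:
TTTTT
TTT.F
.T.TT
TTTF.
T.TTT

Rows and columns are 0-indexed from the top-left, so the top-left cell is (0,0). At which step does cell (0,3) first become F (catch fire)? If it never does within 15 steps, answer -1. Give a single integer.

Step 1: cell (0,3)='T' (+5 fires, +2 burnt)
Step 2: cell (0,3)='F' (+4 fires, +5 burnt)
  -> target ignites at step 2
Step 3: cell (0,3)='.' (+3 fires, +4 burnt)
Step 4: cell (0,3)='.' (+4 fires, +3 burnt)
Step 5: cell (0,3)='.' (+2 fires, +4 burnt)
Step 6: cell (0,3)='.' (+0 fires, +2 burnt)
  fire out at step 6

2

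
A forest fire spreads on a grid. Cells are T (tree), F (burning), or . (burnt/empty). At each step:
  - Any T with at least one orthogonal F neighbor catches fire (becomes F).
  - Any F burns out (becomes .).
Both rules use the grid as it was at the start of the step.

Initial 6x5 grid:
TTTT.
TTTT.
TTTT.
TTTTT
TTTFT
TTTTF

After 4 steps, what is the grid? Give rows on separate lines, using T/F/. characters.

Step 1: 4 trees catch fire, 2 burn out
  TTTT.
  TTTT.
  TTTT.
  TTTFT
  TTF.F
  TTTF.
Step 2: 5 trees catch fire, 4 burn out
  TTTT.
  TTTT.
  TTTF.
  TTF.F
  TF...
  TTF..
Step 3: 5 trees catch fire, 5 burn out
  TTTT.
  TTTF.
  TTF..
  TF...
  F....
  TF...
Step 4: 5 trees catch fire, 5 burn out
  TTTF.
  TTF..
  TF...
  F....
  .....
  F....

TTTF.
TTF..
TF...
F....
.....
F....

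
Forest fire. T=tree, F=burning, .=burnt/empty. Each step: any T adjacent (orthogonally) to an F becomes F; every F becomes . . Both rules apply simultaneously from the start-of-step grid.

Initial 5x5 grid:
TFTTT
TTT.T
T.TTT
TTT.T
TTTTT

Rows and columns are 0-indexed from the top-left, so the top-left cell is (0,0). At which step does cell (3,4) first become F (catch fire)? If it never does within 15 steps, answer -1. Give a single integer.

Step 1: cell (3,4)='T' (+3 fires, +1 burnt)
Step 2: cell (3,4)='T' (+3 fires, +3 burnt)
Step 3: cell (3,4)='T' (+3 fires, +3 burnt)
Step 4: cell (3,4)='T' (+4 fires, +3 burnt)
Step 5: cell (3,4)='T' (+4 fires, +4 burnt)
Step 6: cell (3,4)='F' (+3 fires, +4 burnt)
  -> target ignites at step 6
Step 7: cell (3,4)='.' (+1 fires, +3 burnt)
Step 8: cell (3,4)='.' (+0 fires, +1 burnt)
  fire out at step 8

6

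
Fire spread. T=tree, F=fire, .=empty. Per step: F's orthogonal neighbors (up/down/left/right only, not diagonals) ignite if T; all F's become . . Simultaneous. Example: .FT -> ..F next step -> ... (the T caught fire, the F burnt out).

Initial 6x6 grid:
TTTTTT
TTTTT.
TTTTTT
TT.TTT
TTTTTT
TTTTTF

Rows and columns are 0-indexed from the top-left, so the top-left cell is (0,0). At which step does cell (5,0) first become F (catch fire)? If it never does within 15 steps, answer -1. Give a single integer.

Step 1: cell (5,0)='T' (+2 fires, +1 burnt)
Step 2: cell (5,0)='T' (+3 fires, +2 burnt)
Step 3: cell (5,0)='T' (+4 fires, +3 burnt)
Step 4: cell (5,0)='T' (+4 fires, +4 burnt)
Step 5: cell (5,0)='F' (+4 fires, +4 burnt)
  -> target ignites at step 5
Step 6: cell (5,0)='.' (+5 fires, +4 burnt)
Step 7: cell (5,0)='.' (+5 fires, +5 burnt)
Step 8: cell (5,0)='.' (+3 fires, +5 burnt)
Step 9: cell (5,0)='.' (+2 fires, +3 burnt)
Step 10: cell (5,0)='.' (+1 fires, +2 burnt)
Step 11: cell (5,0)='.' (+0 fires, +1 burnt)
  fire out at step 11

5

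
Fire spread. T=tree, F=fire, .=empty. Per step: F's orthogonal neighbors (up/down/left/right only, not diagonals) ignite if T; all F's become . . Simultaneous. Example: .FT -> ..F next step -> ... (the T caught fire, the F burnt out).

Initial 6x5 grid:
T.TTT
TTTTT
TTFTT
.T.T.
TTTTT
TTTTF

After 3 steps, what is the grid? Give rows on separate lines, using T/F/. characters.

Step 1: 5 trees catch fire, 2 burn out
  T.TTT
  TTFTT
  TF.FT
  .T.T.
  TTTTF
  TTTF.
Step 2: 9 trees catch fire, 5 burn out
  T.FTT
  TF.FT
  F...F
  .F.F.
  TTTF.
  TTF..
Step 3: 6 trees catch fire, 9 burn out
  T..FT
  F...F
  .....
  .....
  TFF..
  TF...

T..FT
F...F
.....
.....
TFF..
TF...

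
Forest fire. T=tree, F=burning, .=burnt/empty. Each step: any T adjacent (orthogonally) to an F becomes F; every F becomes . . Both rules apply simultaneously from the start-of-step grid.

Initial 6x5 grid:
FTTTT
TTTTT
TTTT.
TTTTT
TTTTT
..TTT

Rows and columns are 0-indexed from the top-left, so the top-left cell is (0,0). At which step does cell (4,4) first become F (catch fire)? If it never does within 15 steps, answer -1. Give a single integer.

Step 1: cell (4,4)='T' (+2 fires, +1 burnt)
Step 2: cell (4,4)='T' (+3 fires, +2 burnt)
Step 3: cell (4,4)='T' (+4 fires, +3 burnt)
Step 4: cell (4,4)='T' (+5 fires, +4 burnt)
Step 5: cell (4,4)='T' (+4 fires, +5 burnt)
Step 6: cell (4,4)='T' (+2 fires, +4 burnt)
Step 7: cell (4,4)='T' (+3 fires, +2 burnt)
Step 8: cell (4,4)='F' (+2 fires, +3 burnt)
  -> target ignites at step 8
Step 9: cell (4,4)='.' (+1 fires, +2 burnt)
Step 10: cell (4,4)='.' (+0 fires, +1 burnt)
  fire out at step 10

8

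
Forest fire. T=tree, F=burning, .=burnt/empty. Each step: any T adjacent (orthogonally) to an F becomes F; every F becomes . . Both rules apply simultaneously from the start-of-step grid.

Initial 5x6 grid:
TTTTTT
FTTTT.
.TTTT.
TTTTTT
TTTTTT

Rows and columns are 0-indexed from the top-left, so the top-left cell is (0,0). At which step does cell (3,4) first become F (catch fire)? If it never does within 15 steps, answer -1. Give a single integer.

Step 1: cell (3,4)='T' (+2 fires, +1 burnt)
Step 2: cell (3,4)='T' (+3 fires, +2 burnt)
Step 3: cell (3,4)='T' (+4 fires, +3 burnt)
Step 4: cell (3,4)='T' (+6 fires, +4 burnt)
Step 5: cell (3,4)='T' (+5 fires, +6 burnt)
Step 6: cell (3,4)='F' (+3 fires, +5 burnt)
  -> target ignites at step 6
Step 7: cell (3,4)='.' (+2 fires, +3 burnt)
Step 8: cell (3,4)='.' (+1 fires, +2 burnt)
Step 9: cell (3,4)='.' (+0 fires, +1 burnt)
  fire out at step 9

6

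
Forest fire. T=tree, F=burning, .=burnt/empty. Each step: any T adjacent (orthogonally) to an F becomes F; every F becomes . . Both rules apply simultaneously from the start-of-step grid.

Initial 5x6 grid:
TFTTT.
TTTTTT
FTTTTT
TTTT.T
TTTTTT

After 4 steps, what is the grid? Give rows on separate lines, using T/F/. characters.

Step 1: 6 trees catch fire, 2 burn out
  F.FTT.
  FFTTTT
  .FTTTT
  FTTT.T
  TTTTTT
Step 2: 5 trees catch fire, 6 burn out
  ...FT.
  ..FTTT
  ..FTTT
  .FTT.T
  FTTTTT
Step 3: 5 trees catch fire, 5 burn out
  ....F.
  ...FTT
  ...FTT
  ..FT.T
  .FTTTT
Step 4: 4 trees catch fire, 5 burn out
  ......
  ....FT
  ....FT
  ...F.T
  ..FTTT

......
....FT
....FT
...F.T
..FTTT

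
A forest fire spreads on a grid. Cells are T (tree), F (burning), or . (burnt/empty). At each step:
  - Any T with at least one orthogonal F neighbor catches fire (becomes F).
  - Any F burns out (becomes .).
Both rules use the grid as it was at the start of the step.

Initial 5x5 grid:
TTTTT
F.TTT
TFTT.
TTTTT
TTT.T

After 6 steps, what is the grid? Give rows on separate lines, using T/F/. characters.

Step 1: 4 trees catch fire, 2 burn out
  FTTTT
  ..TTT
  F.FT.
  TFTTT
  TTT.T
Step 2: 6 trees catch fire, 4 burn out
  .FTTT
  ..FTT
  ...F.
  F.FTT
  TFT.T
Step 3: 5 trees catch fire, 6 burn out
  ..FTT
  ...FT
  .....
  ...FT
  F.F.T
Step 4: 3 trees catch fire, 5 burn out
  ...FT
  ....F
  .....
  ....F
  ....T
Step 5: 2 trees catch fire, 3 burn out
  ....F
  .....
  .....
  .....
  ....F
Step 6: 0 trees catch fire, 2 burn out
  .....
  .....
  .....
  .....
  .....

.....
.....
.....
.....
.....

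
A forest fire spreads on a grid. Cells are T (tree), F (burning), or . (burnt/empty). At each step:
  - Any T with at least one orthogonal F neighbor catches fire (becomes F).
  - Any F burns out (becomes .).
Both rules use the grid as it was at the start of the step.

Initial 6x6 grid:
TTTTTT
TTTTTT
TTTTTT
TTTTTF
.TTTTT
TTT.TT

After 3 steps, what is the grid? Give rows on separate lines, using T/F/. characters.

Step 1: 3 trees catch fire, 1 burn out
  TTTTTT
  TTTTTT
  TTTTTF
  TTTTF.
  .TTTTF
  TTT.TT
Step 2: 5 trees catch fire, 3 burn out
  TTTTTT
  TTTTTF
  TTTTF.
  TTTF..
  .TTTF.
  TTT.TF
Step 3: 6 trees catch fire, 5 burn out
  TTTTTF
  TTTTF.
  TTTF..
  TTF...
  .TTF..
  TTT.F.

TTTTTF
TTTTF.
TTTF..
TTF...
.TTF..
TTT.F.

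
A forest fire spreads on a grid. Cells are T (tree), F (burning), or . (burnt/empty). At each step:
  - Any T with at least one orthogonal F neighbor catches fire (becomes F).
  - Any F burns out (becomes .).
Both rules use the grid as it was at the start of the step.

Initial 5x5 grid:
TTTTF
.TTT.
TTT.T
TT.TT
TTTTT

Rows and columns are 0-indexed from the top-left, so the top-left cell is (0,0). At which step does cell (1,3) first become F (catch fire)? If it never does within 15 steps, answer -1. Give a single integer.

Step 1: cell (1,3)='T' (+1 fires, +1 burnt)
Step 2: cell (1,3)='F' (+2 fires, +1 burnt)
  -> target ignites at step 2
Step 3: cell (1,3)='.' (+2 fires, +2 burnt)
Step 4: cell (1,3)='.' (+3 fires, +2 burnt)
Step 5: cell (1,3)='.' (+1 fires, +3 burnt)
Step 6: cell (1,3)='.' (+2 fires, +1 burnt)
Step 7: cell (1,3)='.' (+2 fires, +2 burnt)
Step 8: cell (1,3)='.' (+2 fires, +2 burnt)
Step 9: cell (1,3)='.' (+1 fires, +2 burnt)
Step 10: cell (1,3)='.' (+2 fires, +1 burnt)
Step 11: cell (1,3)='.' (+1 fires, +2 burnt)
Step 12: cell (1,3)='.' (+1 fires, +1 burnt)
Step 13: cell (1,3)='.' (+0 fires, +1 burnt)
  fire out at step 13

2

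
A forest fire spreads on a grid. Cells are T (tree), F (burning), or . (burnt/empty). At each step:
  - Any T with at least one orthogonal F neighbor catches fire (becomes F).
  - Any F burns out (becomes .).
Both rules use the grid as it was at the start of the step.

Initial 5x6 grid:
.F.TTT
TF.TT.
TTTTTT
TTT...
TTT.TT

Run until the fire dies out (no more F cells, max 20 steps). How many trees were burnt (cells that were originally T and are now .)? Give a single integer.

Answer: 18

Derivation:
Step 1: +2 fires, +2 burnt (F count now 2)
Step 2: +3 fires, +2 burnt (F count now 3)
Step 3: +4 fires, +3 burnt (F count now 4)
Step 4: +4 fires, +4 burnt (F count now 4)
Step 5: +3 fires, +4 burnt (F count now 3)
Step 6: +1 fires, +3 burnt (F count now 1)
Step 7: +1 fires, +1 burnt (F count now 1)
Step 8: +0 fires, +1 burnt (F count now 0)
Fire out after step 8
Initially T: 20, now '.': 28
Total burnt (originally-T cells now '.'): 18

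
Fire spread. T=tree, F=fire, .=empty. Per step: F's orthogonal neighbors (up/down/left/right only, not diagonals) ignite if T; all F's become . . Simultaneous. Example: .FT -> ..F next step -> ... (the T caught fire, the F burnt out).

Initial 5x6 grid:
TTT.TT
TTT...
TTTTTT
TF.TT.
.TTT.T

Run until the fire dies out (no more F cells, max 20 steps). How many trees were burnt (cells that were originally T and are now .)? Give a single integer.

Step 1: +3 fires, +1 burnt (F count now 3)
Step 2: +4 fires, +3 burnt (F count now 4)
Step 3: +5 fires, +4 burnt (F count now 5)
Step 4: +4 fires, +5 burnt (F count now 4)
Step 5: +2 fires, +4 burnt (F count now 2)
Step 6: +0 fires, +2 burnt (F count now 0)
Fire out after step 6
Initially T: 21, now '.': 27
Total burnt (originally-T cells now '.'): 18

Answer: 18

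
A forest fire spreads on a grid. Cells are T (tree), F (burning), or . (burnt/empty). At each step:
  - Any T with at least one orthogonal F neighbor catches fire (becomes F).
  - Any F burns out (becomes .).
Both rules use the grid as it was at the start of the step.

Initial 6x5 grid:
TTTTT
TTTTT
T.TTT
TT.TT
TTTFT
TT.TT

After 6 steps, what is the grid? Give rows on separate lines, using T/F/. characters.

Step 1: 4 trees catch fire, 1 burn out
  TTTTT
  TTTTT
  T.TTT
  TT.FT
  TTF.F
  TT.FT
Step 2: 4 trees catch fire, 4 burn out
  TTTTT
  TTTTT
  T.TFT
  TT..F
  TF...
  TT..F
Step 3: 6 trees catch fire, 4 burn out
  TTTTT
  TTTFT
  T.F.F
  TF...
  F....
  TF...
Step 4: 5 trees catch fire, 6 burn out
  TTTFT
  TTF.F
  T....
  F....
  .....
  F....
Step 5: 4 trees catch fire, 5 burn out
  TTF.F
  TF...
  F....
  .....
  .....
  .....
Step 6: 2 trees catch fire, 4 burn out
  TF...
  F....
  .....
  .....
  .....
  .....

TF...
F....
.....
.....
.....
.....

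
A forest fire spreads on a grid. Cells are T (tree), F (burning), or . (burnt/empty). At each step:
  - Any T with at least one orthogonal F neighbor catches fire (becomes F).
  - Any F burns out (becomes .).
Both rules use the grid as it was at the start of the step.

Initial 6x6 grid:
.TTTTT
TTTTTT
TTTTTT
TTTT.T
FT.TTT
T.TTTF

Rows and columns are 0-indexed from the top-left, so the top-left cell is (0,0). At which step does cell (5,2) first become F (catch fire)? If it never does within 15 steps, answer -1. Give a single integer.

Step 1: cell (5,2)='T' (+5 fires, +2 burnt)
Step 2: cell (5,2)='T' (+5 fires, +5 burnt)
Step 3: cell (5,2)='F' (+6 fires, +5 burnt)
  -> target ignites at step 3
Step 4: cell (5,2)='.' (+5 fires, +6 burnt)
Step 5: cell (5,2)='.' (+5 fires, +5 burnt)
Step 6: cell (5,2)='.' (+3 fires, +5 burnt)
Step 7: cell (5,2)='.' (+1 fires, +3 burnt)
Step 8: cell (5,2)='.' (+0 fires, +1 burnt)
  fire out at step 8

3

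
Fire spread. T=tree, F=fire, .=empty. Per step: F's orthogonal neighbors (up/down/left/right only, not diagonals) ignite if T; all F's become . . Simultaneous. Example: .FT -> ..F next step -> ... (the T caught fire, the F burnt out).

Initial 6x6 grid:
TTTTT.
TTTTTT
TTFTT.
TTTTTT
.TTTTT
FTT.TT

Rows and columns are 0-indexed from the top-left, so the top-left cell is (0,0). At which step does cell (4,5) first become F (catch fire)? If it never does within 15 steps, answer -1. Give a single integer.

Step 1: cell (4,5)='T' (+5 fires, +2 burnt)
Step 2: cell (4,5)='T' (+10 fires, +5 burnt)
Step 3: cell (4,5)='T' (+7 fires, +10 burnt)
Step 4: cell (4,5)='T' (+5 fires, +7 burnt)
Step 5: cell (4,5)='F' (+2 fires, +5 burnt)
  -> target ignites at step 5
Step 6: cell (4,5)='.' (+1 fires, +2 burnt)
Step 7: cell (4,5)='.' (+0 fires, +1 burnt)
  fire out at step 7

5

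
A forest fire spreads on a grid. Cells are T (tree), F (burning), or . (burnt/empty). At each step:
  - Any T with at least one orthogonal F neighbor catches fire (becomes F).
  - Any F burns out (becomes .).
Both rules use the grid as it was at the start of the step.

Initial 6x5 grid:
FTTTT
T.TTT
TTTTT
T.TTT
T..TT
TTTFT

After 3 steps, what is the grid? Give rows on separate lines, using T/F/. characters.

Step 1: 5 trees catch fire, 2 burn out
  .FTTT
  F.TTT
  TTTTT
  T.TTT
  T..FT
  TTF.F
Step 2: 5 trees catch fire, 5 burn out
  ..FTT
  ..TTT
  FTTTT
  T.TFT
  T...F
  TF...
Step 3: 8 trees catch fire, 5 burn out
  ...FT
  ..FTT
  .FTFT
  F.F.F
  T....
  F....

...FT
..FTT
.FTFT
F.F.F
T....
F....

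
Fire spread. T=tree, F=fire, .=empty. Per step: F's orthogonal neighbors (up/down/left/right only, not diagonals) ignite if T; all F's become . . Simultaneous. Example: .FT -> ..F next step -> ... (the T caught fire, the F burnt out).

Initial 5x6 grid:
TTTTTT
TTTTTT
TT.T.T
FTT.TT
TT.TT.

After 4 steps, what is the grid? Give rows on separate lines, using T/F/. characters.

Step 1: 3 trees catch fire, 1 burn out
  TTTTTT
  TTTTTT
  FT.T.T
  .FT.TT
  FT.TT.
Step 2: 4 trees catch fire, 3 burn out
  TTTTTT
  FTTTTT
  .F.T.T
  ..F.TT
  .F.TT.
Step 3: 2 trees catch fire, 4 burn out
  FTTTTT
  .FTTTT
  ...T.T
  ....TT
  ...TT.
Step 4: 2 trees catch fire, 2 burn out
  .FTTTT
  ..FTTT
  ...T.T
  ....TT
  ...TT.

.FTTTT
..FTTT
...T.T
....TT
...TT.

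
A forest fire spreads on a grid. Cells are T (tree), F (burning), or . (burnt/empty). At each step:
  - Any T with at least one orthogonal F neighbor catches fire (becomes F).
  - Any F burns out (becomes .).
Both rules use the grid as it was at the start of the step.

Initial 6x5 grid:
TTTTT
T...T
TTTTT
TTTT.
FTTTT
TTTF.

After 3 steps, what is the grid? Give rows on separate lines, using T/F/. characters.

Step 1: 5 trees catch fire, 2 burn out
  TTTTT
  T...T
  TTTTT
  FTTT.
  .FTFT
  FTF..
Step 2: 6 trees catch fire, 5 burn out
  TTTTT
  T...T
  FTTTT
  .FTF.
  ..F.F
  .F...
Step 3: 4 trees catch fire, 6 burn out
  TTTTT
  F...T
  .FTFT
  ..F..
  .....
  .....

TTTTT
F...T
.FTFT
..F..
.....
.....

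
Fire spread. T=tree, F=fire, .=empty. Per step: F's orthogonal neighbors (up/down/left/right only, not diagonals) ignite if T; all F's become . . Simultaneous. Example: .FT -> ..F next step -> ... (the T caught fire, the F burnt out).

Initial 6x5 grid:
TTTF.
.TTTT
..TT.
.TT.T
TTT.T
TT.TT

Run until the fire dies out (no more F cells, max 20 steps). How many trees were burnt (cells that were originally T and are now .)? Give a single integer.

Answer: 16

Derivation:
Step 1: +2 fires, +1 burnt (F count now 2)
Step 2: +4 fires, +2 burnt (F count now 4)
Step 3: +3 fires, +4 burnt (F count now 3)
Step 4: +1 fires, +3 burnt (F count now 1)
Step 5: +2 fires, +1 burnt (F count now 2)
Step 6: +1 fires, +2 burnt (F count now 1)
Step 7: +2 fires, +1 burnt (F count now 2)
Step 8: +1 fires, +2 burnt (F count now 1)
Step 9: +0 fires, +1 burnt (F count now 0)
Fire out after step 9
Initially T: 20, now '.': 26
Total burnt (originally-T cells now '.'): 16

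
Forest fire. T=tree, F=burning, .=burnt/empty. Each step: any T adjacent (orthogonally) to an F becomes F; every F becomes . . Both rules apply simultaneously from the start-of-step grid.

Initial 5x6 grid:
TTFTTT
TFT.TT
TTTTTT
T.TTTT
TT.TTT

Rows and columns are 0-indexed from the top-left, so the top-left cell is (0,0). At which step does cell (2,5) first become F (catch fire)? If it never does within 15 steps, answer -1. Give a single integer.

Step 1: cell (2,5)='T' (+5 fires, +2 burnt)
Step 2: cell (2,5)='T' (+4 fires, +5 burnt)
Step 3: cell (2,5)='T' (+5 fires, +4 burnt)
Step 4: cell (2,5)='T' (+4 fires, +5 burnt)
Step 5: cell (2,5)='F' (+4 fires, +4 burnt)
  -> target ignites at step 5
Step 6: cell (2,5)='.' (+2 fires, +4 burnt)
Step 7: cell (2,5)='.' (+1 fires, +2 burnt)
Step 8: cell (2,5)='.' (+0 fires, +1 burnt)
  fire out at step 8

5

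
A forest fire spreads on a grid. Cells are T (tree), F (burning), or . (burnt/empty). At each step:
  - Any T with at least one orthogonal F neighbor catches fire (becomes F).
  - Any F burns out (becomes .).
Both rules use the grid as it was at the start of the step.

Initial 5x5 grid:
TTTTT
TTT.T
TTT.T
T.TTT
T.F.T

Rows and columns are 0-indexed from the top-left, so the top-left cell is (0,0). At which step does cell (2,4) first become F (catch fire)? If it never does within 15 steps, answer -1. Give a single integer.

Step 1: cell (2,4)='T' (+1 fires, +1 burnt)
Step 2: cell (2,4)='T' (+2 fires, +1 burnt)
Step 3: cell (2,4)='T' (+3 fires, +2 burnt)
Step 4: cell (2,4)='F' (+5 fires, +3 burnt)
  -> target ignites at step 4
Step 5: cell (2,4)='.' (+5 fires, +5 burnt)
Step 6: cell (2,4)='.' (+3 fires, +5 burnt)
Step 7: cell (2,4)='.' (+0 fires, +3 burnt)
  fire out at step 7

4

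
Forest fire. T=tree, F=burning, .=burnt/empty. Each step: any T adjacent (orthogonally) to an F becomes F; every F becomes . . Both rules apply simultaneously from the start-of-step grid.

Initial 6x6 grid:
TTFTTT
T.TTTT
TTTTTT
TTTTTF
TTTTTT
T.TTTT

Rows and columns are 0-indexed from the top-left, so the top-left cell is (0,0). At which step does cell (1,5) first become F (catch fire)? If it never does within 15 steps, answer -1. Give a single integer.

Step 1: cell (1,5)='T' (+6 fires, +2 burnt)
Step 2: cell (1,5)='F' (+9 fires, +6 burnt)
  -> target ignites at step 2
Step 3: cell (1,5)='.' (+8 fires, +9 burnt)
Step 4: cell (1,5)='.' (+4 fires, +8 burnt)
Step 5: cell (1,5)='.' (+3 fires, +4 burnt)
Step 6: cell (1,5)='.' (+1 fires, +3 burnt)
Step 7: cell (1,5)='.' (+1 fires, +1 burnt)
Step 8: cell (1,5)='.' (+0 fires, +1 burnt)
  fire out at step 8

2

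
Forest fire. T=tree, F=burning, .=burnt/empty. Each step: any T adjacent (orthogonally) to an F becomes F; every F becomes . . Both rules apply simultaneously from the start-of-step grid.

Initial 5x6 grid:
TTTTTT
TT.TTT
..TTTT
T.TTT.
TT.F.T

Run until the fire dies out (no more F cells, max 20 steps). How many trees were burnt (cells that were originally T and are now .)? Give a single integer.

Answer: 18

Derivation:
Step 1: +1 fires, +1 burnt (F count now 1)
Step 2: +3 fires, +1 burnt (F count now 3)
Step 3: +3 fires, +3 burnt (F count now 3)
Step 4: +3 fires, +3 burnt (F count now 3)
Step 5: +3 fires, +3 burnt (F count now 3)
Step 6: +2 fires, +3 burnt (F count now 2)
Step 7: +2 fires, +2 burnt (F count now 2)
Step 8: +1 fires, +2 burnt (F count now 1)
Step 9: +0 fires, +1 burnt (F count now 0)
Fire out after step 9
Initially T: 22, now '.': 26
Total burnt (originally-T cells now '.'): 18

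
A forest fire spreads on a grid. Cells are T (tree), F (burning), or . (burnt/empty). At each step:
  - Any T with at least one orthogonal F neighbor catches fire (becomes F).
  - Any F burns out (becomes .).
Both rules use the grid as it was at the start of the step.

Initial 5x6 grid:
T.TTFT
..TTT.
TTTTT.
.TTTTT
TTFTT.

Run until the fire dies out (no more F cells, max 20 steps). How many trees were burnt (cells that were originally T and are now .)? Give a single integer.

Step 1: +6 fires, +2 burnt (F count now 6)
Step 2: +8 fires, +6 burnt (F count now 8)
Step 3: +4 fires, +8 burnt (F count now 4)
Step 4: +2 fires, +4 burnt (F count now 2)
Step 5: +0 fires, +2 burnt (F count now 0)
Fire out after step 5
Initially T: 21, now '.': 29
Total burnt (originally-T cells now '.'): 20

Answer: 20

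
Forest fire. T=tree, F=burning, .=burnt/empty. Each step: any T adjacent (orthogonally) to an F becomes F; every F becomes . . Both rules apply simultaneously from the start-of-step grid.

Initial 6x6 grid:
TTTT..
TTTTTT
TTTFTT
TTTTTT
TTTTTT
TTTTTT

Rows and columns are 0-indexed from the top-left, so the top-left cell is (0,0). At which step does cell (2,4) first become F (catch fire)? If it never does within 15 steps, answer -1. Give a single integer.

Step 1: cell (2,4)='F' (+4 fires, +1 burnt)
  -> target ignites at step 1
Step 2: cell (2,4)='.' (+8 fires, +4 burnt)
Step 3: cell (2,4)='.' (+9 fires, +8 burnt)
Step 4: cell (2,4)='.' (+7 fires, +9 burnt)
Step 5: cell (2,4)='.' (+4 fires, +7 burnt)
Step 6: cell (2,4)='.' (+1 fires, +4 burnt)
Step 7: cell (2,4)='.' (+0 fires, +1 burnt)
  fire out at step 7

1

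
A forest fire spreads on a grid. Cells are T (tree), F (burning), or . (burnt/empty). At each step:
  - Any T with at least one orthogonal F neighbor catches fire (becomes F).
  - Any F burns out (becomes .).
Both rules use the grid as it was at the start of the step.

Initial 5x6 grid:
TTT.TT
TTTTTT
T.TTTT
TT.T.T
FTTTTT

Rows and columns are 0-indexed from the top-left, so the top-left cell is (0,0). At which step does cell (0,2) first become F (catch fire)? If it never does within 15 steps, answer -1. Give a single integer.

Step 1: cell (0,2)='T' (+2 fires, +1 burnt)
Step 2: cell (0,2)='T' (+3 fires, +2 burnt)
Step 3: cell (0,2)='T' (+2 fires, +3 burnt)
Step 4: cell (0,2)='T' (+4 fires, +2 burnt)
Step 5: cell (0,2)='T' (+4 fires, +4 burnt)
Step 6: cell (0,2)='F' (+5 fires, +4 burnt)
  -> target ignites at step 6
Step 7: cell (0,2)='.' (+2 fires, +5 burnt)
Step 8: cell (0,2)='.' (+2 fires, +2 burnt)
Step 9: cell (0,2)='.' (+1 fires, +2 burnt)
Step 10: cell (0,2)='.' (+0 fires, +1 burnt)
  fire out at step 10

6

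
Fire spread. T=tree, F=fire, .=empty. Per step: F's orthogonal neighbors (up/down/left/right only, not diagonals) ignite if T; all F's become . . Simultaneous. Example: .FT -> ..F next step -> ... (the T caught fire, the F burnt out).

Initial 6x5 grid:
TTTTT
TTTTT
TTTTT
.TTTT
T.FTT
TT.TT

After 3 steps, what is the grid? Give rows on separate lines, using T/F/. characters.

Step 1: 2 trees catch fire, 1 burn out
  TTTTT
  TTTTT
  TTTTT
  .TFTT
  T..FT
  TT.TT
Step 2: 5 trees catch fire, 2 burn out
  TTTTT
  TTTTT
  TTFTT
  .F.FT
  T...F
  TT.FT
Step 3: 5 trees catch fire, 5 burn out
  TTTTT
  TTFTT
  TF.FT
  ....F
  T....
  TT..F

TTTTT
TTFTT
TF.FT
....F
T....
TT..F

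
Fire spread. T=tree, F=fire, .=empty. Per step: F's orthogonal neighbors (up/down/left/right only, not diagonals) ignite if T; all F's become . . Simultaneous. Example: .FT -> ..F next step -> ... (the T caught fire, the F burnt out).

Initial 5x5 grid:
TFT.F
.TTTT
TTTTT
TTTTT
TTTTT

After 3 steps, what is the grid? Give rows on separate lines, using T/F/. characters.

Step 1: 4 trees catch fire, 2 burn out
  F.F..
  .FTTF
  TTTTT
  TTTTT
  TTTTT
Step 2: 4 trees catch fire, 4 burn out
  .....
  ..FF.
  TFTTF
  TTTTT
  TTTTT
Step 3: 5 trees catch fire, 4 burn out
  .....
  .....
  F.FF.
  TFTTF
  TTTTT

.....
.....
F.FF.
TFTTF
TTTTT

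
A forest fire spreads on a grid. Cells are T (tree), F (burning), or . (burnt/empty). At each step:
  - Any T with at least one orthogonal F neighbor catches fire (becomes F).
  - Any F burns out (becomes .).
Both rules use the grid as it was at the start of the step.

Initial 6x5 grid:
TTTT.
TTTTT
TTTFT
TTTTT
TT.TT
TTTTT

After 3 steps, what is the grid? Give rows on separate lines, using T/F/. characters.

Step 1: 4 trees catch fire, 1 burn out
  TTTT.
  TTTFT
  TTF.F
  TTTFT
  TT.TT
  TTTTT
Step 2: 7 trees catch fire, 4 burn out
  TTTF.
  TTF.F
  TF...
  TTF.F
  TT.FT
  TTTTT
Step 3: 6 trees catch fire, 7 burn out
  TTF..
  TF...
  F....
  TF...
  TT..F
  TTTFT

TTF..
TF...
F....
TF...
TT..F
TTTFT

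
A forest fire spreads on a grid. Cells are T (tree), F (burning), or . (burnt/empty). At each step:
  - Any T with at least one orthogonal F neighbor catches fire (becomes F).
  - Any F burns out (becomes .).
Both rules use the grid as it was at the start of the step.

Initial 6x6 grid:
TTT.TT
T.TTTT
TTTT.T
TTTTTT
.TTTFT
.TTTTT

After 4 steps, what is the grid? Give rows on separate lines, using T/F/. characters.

Step 1: 4 trees catch fire, 1 burn out
  TTT.TT
  T.TTTT
  TTTT.T
  TTTTFT
  .TTF.F
  .TTTFT
Step 2: 5 trees catch fire, 4 burn out
  TTT.TT
  T.TTTT
  TTTT.T
  TTTF.F
  .TF...
  .TTF.F
Step 3: 5 trees catch fire, 5 burn out
  TTT.TT
  T.TTTT
  TTTF.F
  TTF...
  .F....
  .TF...
Step 4: 5 trees catch fire, 5 burn out
  TTT.TT
  T.TFTF
  TTF...
  TF....
  ......
  .F....

TTT.TT
T.TFTF
TTF...
TF....
......
.F....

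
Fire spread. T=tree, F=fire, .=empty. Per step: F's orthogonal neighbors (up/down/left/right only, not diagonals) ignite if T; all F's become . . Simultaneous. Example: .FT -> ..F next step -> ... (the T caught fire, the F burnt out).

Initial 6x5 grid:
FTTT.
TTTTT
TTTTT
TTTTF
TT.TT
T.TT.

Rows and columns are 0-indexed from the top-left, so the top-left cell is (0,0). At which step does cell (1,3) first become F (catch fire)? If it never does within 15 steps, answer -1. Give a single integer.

Step 1: cell (1,3)='T' (+5 fires, +2 burnt)
Step 2: cell (1,3)='T' (+7 fires, +5 burnt)
Step 3: cell (1,3)='F' (+8 fires, +7 burnt)
  -> target ignites at step 3
Step 4: cell (1,3)='.' (+3 fires, +8 burnt)
Step 5: cell (1,3)='.' (+1 fires, +3 burnt)
Step 6: cell (1,3)='.' (+0 fires, +1 burnt)
  fire out at step 6

3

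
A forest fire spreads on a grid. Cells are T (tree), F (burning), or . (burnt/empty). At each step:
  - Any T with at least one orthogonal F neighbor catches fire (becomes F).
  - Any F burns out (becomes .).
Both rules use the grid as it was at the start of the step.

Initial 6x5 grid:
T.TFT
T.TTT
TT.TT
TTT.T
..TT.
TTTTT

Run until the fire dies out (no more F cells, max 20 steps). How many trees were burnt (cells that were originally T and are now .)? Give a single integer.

Answer: 8

Derivation:
Step 1: +3 fires, +1 burnt (F count now 3)
Step 2: +3 fires, +3 burnt (F count now 3)
Step 3: +1 fires, +3 burnt (F count now 1)
Step 4: +1 fires, +1 burnt (F count now 1)
Step 5: +0 fires, +1 burnt (F count now 0)
Fire out after step 5
Initially T: 22, now '.': 16
Total burnt (originally-T cells now '.'): 8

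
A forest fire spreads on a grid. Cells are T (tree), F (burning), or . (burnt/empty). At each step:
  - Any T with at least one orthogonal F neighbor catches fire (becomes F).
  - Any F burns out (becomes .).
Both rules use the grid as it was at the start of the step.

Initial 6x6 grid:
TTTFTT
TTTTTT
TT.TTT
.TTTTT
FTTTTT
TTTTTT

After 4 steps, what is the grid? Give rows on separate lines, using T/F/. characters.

Step 1: 5 trees catch fire, 2 burn out
  TTF.FT
  TTTFTT
  TT.TTT
  .TTTTT
  .FTTTT
  FTTTTT
Step 2: 8 trees catch fire, 5 burn out
  TF...F
  TTF.FT
  TT.FTT
  .FTTTT
  ..FTTT
  .FTTTT
Step 3: 9 trees catch fire, 8 burn out
  F.....
  TF...F
  TF..FT
  ..FFTT
  ...FTT
  ..FTTT
Step 4: 6 trees catch fire, 9 burn out
  ......
  F.....
  F....F
  ....FT
  ....FT
  ...FTT

......
F.....
F....F
....FT
....FT
...FTT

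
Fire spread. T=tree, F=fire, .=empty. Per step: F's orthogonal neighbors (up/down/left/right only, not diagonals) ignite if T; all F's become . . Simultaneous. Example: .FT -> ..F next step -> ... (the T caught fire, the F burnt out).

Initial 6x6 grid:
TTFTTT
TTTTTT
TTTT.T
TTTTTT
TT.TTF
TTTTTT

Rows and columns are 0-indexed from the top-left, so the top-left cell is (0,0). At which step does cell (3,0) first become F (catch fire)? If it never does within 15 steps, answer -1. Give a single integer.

Step 1: cell (3,0)='T' (+6 fires, +2 burnt)
Step 2: cell (3,0)='T' (+9 fires, +6 burnt)
Step 3: cell (3,0)='T' (+9 fires, +9 burnt)
Step 4: cell (3,0)='T' (+3 fires, +9 burnt)
Step 5: cell (3,0)='F' (+3 fires, +3 burnt)
  -> target ignites at step 5
Step 6: cell (3,0)='.' (+2 fires, +3 burnt)
Step 7: cell (3,0)='.' (+0 fires, +2 burnt)
  fire out at step 7

5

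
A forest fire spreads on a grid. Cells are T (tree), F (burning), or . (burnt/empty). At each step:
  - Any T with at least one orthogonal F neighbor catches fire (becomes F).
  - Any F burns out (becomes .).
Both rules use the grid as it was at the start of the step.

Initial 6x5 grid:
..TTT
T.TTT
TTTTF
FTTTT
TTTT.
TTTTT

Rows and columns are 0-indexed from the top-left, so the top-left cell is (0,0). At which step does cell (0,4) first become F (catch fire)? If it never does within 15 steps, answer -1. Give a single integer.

Step 1: cell (0,4)='T' (+6 fires, +2 burnt)
Step 2: cell (0,4)='F' (+9 fires, +6 burnt)
  -> target ignites at step 2
Step 3: cell (0,4)='.' (+5 fires, +9 burnt)
Step 4: cell (0,4)='.' (+3 fires, +5 burnt)
Step 5: cell (0,4)='.' (+1 fires, +3 burnt)
Step 6: cell (0,4)='.' (+0 fires, +1 burnt)
  fire out at step 6

2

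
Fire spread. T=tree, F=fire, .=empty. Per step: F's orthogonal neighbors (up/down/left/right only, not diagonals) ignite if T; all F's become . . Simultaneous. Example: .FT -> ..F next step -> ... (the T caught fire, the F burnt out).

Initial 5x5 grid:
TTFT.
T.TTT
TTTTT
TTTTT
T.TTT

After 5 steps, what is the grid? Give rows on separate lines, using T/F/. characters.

Step 1: 3 trees catch fire, 1 burn out
  TF.F.
  T.FTT
  TTTTT
  TTTTT
  T.TTT
Step 2: 3 trees catch fire, 3 burn out
  F....
  T..FT
  TTFTT
  TTTTT
  T.TTT
Step 3: 5 trees catch fire, 3 burn out
  .....
  F...F
  TF.FT
  TTFTT
  T.TTT
Step 4: 5 trees catch fire, 5 burn out
  .....
  .....
  F...F
  TF.FT
  T.FTT
Step 5: 3 trees catch fire, 5 burn out
  .....
  .....
  .....
  F...F
  T..FT

.....
.....
.....
F...F
T..FT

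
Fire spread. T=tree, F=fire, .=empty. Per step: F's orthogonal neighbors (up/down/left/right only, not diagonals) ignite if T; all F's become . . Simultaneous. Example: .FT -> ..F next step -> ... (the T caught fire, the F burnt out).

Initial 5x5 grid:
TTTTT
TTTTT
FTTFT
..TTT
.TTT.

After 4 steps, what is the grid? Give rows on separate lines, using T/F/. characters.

Step 1: 6 trees catch fire, 2 burn out
  TTTTT
  FTTFT
  .FF.F
  ..TFT
  .TTT.
Step 2: 8 trees catch fire, 6 burn out
  FTTFT
  .FF.F
  .....
  ..F.F
  .TTF.
Step 3: 4 trees catch fire, 8 burn out
  .FF.F
  .....
  .....
  .....
  .TF..
Step 4: 1 trees catch fire, 4 burn out
  .....
  .....
  .....
  .....
  .F...

.....
.....
.....
.....
.F...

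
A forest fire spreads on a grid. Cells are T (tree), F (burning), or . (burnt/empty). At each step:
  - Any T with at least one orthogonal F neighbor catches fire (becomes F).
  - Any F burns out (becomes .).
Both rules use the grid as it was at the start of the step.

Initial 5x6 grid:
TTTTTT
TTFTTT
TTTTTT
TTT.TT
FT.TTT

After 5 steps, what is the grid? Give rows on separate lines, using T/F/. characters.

Step 1: 6 trees catch fire, 2 burn out
  TTFTTT
  TF.FTT
  TTFTTT
  FTT.TT
  .F.TTT
Step 2: 9 trees catch fire, 6 burn out
  TF.FTT
  F...FT
  FF.FTT
  .FF.TT
  ...TTT
Step 3: 4 trees catch fire, 9 burn out
  F...FT
  .....F
  ....FT
  ....TT
  ...TTT
Step 4: 3 trees catch fire, 4 burn out
  .....F
  ......
  .....F
  ....FT
  ...TTT
Step 5: 2 trees catch fire, 3 burn out
  ......
  ......
  ......
  .....F
  ...TFT

......
......
......
.....F
...TFT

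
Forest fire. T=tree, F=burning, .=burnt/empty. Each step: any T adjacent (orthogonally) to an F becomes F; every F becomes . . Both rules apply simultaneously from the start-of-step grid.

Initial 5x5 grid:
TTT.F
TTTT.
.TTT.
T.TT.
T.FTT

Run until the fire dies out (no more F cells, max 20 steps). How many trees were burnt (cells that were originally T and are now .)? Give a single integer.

Step 1: +2 fires, +2 burnt (F count now 2)
Step 2: +3 fires, +2 burnt (F count now 3)
Step 3: +3 fires, +3 burnt (F count now 3)
Step 4: +3 fires, +3 burnt (F count now 3)
Step 5: +2 fires, +3 burnt (F count now 2)
Step 6: +1 fires, +2 burnt (F count now 1)
Step 7: +0 fires, +1 burnt (F count now 0)
Fire out after step 7
Initially T: 16, now '.': 23
Total burnt (originally-T cells now '.'): 14

Answer: 14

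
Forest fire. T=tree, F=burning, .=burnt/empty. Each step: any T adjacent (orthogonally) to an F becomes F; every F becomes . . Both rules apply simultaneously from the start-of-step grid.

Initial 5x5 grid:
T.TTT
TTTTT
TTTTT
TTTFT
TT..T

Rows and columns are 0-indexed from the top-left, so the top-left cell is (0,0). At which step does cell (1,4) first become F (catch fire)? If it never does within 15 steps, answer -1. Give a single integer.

Step 1: cell (1,4)='T' (+3 fires, +1 burnt)
Step 2: cell (1,4)='T' (+5 fires, +3 burnt)
Step 3: cell (1,4)='F' (+6 fires, +5 burnt)
  -> target ignites at step 3
Step 4: cell (1,4)='.' (+5 fires, +6 burnt)
Step 5: cell (1,4)='.' (+1 fires, +5 burnt)
Step 6: cell (1,4)='.' (+1 fires, +1 burnt)
Step 7: cell (1,4)='.' (+0 fires, +1 burnt)
  fire out at step 7

3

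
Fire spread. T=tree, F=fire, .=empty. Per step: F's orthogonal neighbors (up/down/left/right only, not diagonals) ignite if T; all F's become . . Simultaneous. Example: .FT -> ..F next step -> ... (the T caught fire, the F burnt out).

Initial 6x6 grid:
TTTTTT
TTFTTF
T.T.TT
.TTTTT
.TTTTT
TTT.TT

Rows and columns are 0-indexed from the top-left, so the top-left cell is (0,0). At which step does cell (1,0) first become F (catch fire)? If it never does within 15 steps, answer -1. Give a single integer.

Step 1: cell (1,0)='T' (+7 fires, +2 burnt)
Step 2: cell (1,0)='F' (+7 fires, +7 burnt)
  -> target ignites at step 2
Step 3: cell (1,0)='.' (+7 fires, +7 burnt)
Step 4: cell (1,0)='.' (+5 fires, +7 burnt)
Step 5: cell (1,0)='.' (+2 fires, +5 burnt)
Step 6: cell (1,0)='.' (+1 fires, +2 burnt)
Step 7: cell (1,0)='.' (+0 fires, +1 burnt)
  fire out at step 7

2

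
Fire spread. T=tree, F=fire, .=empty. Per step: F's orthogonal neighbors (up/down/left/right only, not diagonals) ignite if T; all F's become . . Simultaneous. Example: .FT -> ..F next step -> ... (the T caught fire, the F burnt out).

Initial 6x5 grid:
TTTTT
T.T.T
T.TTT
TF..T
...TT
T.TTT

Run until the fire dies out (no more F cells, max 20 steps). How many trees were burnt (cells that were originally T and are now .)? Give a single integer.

Step 1: +1 fires, +1 burnt (F count now 1)
Step 2: +1 fires, +1 burnt (F count now 1)
Step 3: +1 fires, +1 burnt (F count now 1)
Step 4: +1 fires, +1 burnt (F count now 1)
Step 5: +1 fires, +1 burnt (F count now 1)
Step 6: +1 fires, +1 burnt (F count now 1)
Step 7: +2 fires, +1 burnt (F count now 2)
Step 8: +2 fires, +2 burnt (F count now 2)
Step 9: +2 fires, +2 burnt (F count now 2)
Step 10: +1 fires, +2 burnt (F count now 1)
Step 11: +1 fires, +1 burnt (F count now 1)
Step 12: +1 fires, +1 burnt (F count now 1)
Step 13: +2 fires, +1 burnt (F count now 2)
Step 14: +1 fires, +2 burnt (F count now 1)
Step 15: +1 fires, +1 burnt (F count now 1)
Step 16: +0 fires, +1 burnt (F count now 0)
Fire out after step 16
Initially T: 20, now '.': 29
Total burnt (originally-T cells now '.'): 19

Answer: 19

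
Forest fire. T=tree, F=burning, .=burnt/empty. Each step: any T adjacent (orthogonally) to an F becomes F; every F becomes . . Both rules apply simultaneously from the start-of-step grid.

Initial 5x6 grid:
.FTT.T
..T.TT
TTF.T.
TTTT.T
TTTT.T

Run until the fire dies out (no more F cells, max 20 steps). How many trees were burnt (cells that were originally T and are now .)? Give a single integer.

Step 1: +4 fires, +2 burnt (F count now 4)
Step 2: +5 fires, +4 burnt (F count now 5)
Step 3: +3 fires, +5 burnt (F count now 3)
Step 4: +1 fires, +3 burnt (F count now 1)
Step 5: +0 fires, +1 burnt (F count now 0)
Fire out after step 5
Initially T: 19, now '.': 24
Total burnt (originally-T cells now '.'): 13

Answer: 13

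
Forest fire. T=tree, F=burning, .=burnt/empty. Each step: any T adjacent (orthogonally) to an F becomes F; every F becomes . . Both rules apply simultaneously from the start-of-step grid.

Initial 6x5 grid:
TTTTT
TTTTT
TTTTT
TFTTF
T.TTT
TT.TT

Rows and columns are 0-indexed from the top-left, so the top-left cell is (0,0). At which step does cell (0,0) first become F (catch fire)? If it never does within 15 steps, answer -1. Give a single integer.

Step 1: cell (0,0)='T' (+6 fires, +2 burnt)
Step 2: cell (0,0)='T' (+9 fires, +6 burnt)
Step 3: cell (0,0)='T' (+7 fires, +9 burnt)
Step 4: cell (0,0)='F' (+4 fires, +7 burnt)
  -> target ignites at step 4
Step 5: cell (0,0)='.' (+0 fires, +4 burnt)
  fire out at step 5

4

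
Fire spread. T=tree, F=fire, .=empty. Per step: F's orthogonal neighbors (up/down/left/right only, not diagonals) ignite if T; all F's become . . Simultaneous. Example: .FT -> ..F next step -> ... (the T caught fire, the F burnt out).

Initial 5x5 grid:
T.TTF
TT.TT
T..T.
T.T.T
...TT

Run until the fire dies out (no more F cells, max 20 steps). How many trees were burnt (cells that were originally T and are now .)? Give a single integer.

Step 1: +2 fires, +1 burnt (F count now 2)
Step 2: +2 fires, +2 burnt (F count now 2)
Step 3: +1 fires, +2 burnt (F count now 1)
Step 4: +0 fires, +1 burnt (F count now 0)
Fire out after step 4
Initially T: 14, now '.': 16
Total burnt (originally-T cells now '.'): 5

Answer: 5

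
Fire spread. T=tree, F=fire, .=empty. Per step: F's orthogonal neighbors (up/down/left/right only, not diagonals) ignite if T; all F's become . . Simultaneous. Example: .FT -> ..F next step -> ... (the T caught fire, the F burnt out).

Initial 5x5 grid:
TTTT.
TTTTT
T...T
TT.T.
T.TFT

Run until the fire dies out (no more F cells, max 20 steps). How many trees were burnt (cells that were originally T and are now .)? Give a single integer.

Step 1: +3 fires, +1 burnt (F count now 3)
Step 2: +0 fires, +3 burnt (F count now 0)
Fire out after step 2
Initially T: 17, now '.': 11
Total burnt (originally-T cells now '.'): 3

Answer: 3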